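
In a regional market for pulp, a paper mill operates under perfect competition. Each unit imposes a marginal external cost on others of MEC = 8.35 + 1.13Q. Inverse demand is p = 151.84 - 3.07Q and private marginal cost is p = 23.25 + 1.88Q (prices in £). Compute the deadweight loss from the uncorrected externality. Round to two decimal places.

DWL = £116.91

Market equilibrium (private): 23.25 + 1.88Q = 151.84 - 3.07Q → Q_m = 25.9778.
Social marginal cost = private MC + MEC = 31.60 + 3.01Q.
Set SMC = demand: 31.60 + 3.01Q = 151.84 - 3.07Q → Q* = 19.7763.
Between Q* and Q_m the wedge SMC − demand runs linearly from 0 to MEC(Q_m), so the loss is a triangle.
DWL = ½ × 6.2015 × 37.7049 = 116.9135.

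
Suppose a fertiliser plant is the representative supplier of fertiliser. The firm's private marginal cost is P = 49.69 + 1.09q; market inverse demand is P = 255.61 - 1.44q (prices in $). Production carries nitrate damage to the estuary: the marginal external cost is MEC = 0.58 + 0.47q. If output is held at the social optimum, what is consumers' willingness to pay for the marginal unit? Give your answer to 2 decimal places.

P = $157.05

Social marginal cost = private MC + MEC = 50.27 + 1.56q.
Set SMC = demand: 50.27 + 1.56q = 255.61 - 1.44q → q* = 68.4467.
Consumer price on the demand curve at q*: 255.61 − 1.44×68.4467 = 157.0468.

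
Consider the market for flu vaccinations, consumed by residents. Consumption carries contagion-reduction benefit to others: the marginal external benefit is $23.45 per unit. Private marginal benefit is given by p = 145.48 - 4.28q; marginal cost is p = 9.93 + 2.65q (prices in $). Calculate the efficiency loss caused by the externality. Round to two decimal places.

Market equilibrium (private): 9.93 + 2.65q = 145.48 - 4.28q → q_m = 19.5599.
Social marginal benefit = demand + MEB = 168.93 - 4.28q.
Set SMB = MC: 168.93 - 4.28q = 9.93 + 2.65q → q* = 22.9437.
Between q* and q_m the wedge SMB − MC runs linearly from 0 to MEB(q_m), so the loss is a triangle.
DWL = ½ × 3.3838 × 23.4500 = 39.6751.

DWL = $39.68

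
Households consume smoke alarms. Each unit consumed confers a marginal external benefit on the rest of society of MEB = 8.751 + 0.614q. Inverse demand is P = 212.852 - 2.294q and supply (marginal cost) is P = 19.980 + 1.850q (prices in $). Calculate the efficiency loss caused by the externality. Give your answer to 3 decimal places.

DWL = $197.363

Market equilibrium (private): 19.980 + 1.850q = 212.852 - 2.294q → q_m = 46.5425.
Social marginal benefit = demand + MEB = 221.603 - 1.680q.
Set SMB = MC: 221.603 - 1.680q = 19.980 + 1.850q → q* = 57.1170.
Between q* and q_m the wedge SMB − MC runs linearly from 0 to MEB(q_m), so the loss is a triangle.
DWL = ½ × 10.5745 × 37.3281 = 197.3630.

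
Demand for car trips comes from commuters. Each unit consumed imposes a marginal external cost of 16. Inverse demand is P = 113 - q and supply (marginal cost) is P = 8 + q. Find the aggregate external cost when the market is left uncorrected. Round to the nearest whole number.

840

Market equilibrium (private): 8 + q = 113 - q → q_m = 52.5000.
Total external cost = MEC × q_m = 16 × 52.5000 = 840.0000.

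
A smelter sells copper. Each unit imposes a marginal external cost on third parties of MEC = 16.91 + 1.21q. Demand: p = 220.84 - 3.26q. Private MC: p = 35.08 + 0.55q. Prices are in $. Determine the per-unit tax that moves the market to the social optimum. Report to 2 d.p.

Social marginal cost = private MC + MEC = 51.99 + 1.76q.
Set SMC = demand: 51.99 + 1.76q = 220.84 - 3.26q → q* = 33.6355.
The Pigouvian tax equals MEC at q*: 16.91 + 1.21×33.6355 = 57.6090.

tax = $57.61 per unit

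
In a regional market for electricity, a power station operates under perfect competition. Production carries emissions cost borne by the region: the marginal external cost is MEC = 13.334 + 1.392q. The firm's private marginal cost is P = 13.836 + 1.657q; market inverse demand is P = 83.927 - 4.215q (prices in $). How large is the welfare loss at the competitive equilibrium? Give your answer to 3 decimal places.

Market equilibrium (private): 13.836 + 1.657q = 83.927 - 4.215q → q_m = 11.9365.
Social marginal cost = private MC + MEC = 27.170 + 3.049q.
Set SMC = demand: 27.170 + 3.049q = 83.927 - 4.215q → q* = 7.8135.
Between q* and q_m the wedge SMC − demand runs linearly from 0 to MEC(q_m), so the loss is a triangle.
DWL = ½ × 4.1230 × 29.9496 = 61.7411.

DWL = $61.741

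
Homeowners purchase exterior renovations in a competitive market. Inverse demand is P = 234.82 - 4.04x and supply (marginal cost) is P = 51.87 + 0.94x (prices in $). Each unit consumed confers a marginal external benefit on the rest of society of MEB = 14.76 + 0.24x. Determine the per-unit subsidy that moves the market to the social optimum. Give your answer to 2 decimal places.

subsidy = $24.77 per unit

Social marginal benefit = demand + MEB = 249.58 - 3.80x.
Set SMB = MC: 249.58 - 3.80x = 51.87 + 0.94x → x* = 41.7110.
The Pigouvian subsidy equals MEB at x*: 14.76 + 0.24×41.7110 = 24.7706.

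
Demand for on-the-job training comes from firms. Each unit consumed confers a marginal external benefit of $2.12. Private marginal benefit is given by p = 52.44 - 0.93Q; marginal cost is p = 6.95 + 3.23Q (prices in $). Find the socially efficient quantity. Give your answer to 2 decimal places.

Q* = 11.44

Social marginal benefit = demand + MEB = 54.56 - 0.93Q.
Set SMB = MC: 54.56 - 0.93Q = 6.95 + 3.23Q → Q* = 11.4447.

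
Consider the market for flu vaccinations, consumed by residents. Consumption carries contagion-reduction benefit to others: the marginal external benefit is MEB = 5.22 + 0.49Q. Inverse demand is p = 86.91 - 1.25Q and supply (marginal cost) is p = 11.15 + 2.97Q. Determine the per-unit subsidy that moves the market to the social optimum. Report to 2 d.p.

subsidy = 15.86 per unit

Social marginal benefit = demand + MEB = 92.13 - 0.76Q.
Set SMB = MC: 92.13 - 0.76Q = 11.15 + 2.97Q → Q* = 21.7105.
The Pigouvian subsidy equals MEB at Q*: 5.22 + 0.49×21.7105 = 15.8581.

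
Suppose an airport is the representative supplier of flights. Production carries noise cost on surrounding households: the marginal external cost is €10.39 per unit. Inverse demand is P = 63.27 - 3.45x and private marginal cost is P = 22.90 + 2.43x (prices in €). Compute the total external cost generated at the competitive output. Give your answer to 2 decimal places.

€71.33

Market equilibrium (private): 22.90 + 2.43x = 63.27 - 3.45x → x_m = 6.8656.
Total external cost = MEC × x_m = 10.39 × 6.8656 = 71.3336.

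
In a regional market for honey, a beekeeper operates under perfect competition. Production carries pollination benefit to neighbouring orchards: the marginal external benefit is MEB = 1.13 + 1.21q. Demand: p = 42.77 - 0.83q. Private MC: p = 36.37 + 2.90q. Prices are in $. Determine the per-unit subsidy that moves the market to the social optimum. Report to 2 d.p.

Social marginal cost = private MC − MEB = 35.24 + 1.69q.
Set SMC = demand: 35.24 + 1.69q = 42.77 - 0.83q → q* = 2.9881.
The Pigouvian subsidy equals MEB at q*: 1.13 + 1.21×2.9881 = 4.7456.

subsidy = $4.75 per unit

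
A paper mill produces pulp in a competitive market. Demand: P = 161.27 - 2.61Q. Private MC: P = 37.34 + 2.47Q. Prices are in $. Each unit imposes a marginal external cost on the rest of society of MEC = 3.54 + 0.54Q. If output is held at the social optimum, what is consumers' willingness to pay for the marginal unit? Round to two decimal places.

P = $105.36

Social marginal cost = private MC + MEC = 40.88 + 3.01Q.
Set SMC = demand: 40.88 + 3.01Q = 161.27 - 2.61Q → Q* = 21.4217.
Consumer price on the demand curve at Q*: 161.27 − 2.61×21.4217 = 105.3594.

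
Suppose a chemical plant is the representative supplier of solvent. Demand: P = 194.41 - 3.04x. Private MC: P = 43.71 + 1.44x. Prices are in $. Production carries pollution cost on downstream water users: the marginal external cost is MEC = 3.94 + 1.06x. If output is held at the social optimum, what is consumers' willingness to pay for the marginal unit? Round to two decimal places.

Social marginal cost = private MC + MEC = 47.65 + 2.50x.
Set SMC = demand: 47.65 + 2.50x = 194.41 - 3.04x → x* = 26.4910.
Consumer price on the demand curve at x*: 194.41 − 3.04×26.4910 = 113.8774.

P = $113.88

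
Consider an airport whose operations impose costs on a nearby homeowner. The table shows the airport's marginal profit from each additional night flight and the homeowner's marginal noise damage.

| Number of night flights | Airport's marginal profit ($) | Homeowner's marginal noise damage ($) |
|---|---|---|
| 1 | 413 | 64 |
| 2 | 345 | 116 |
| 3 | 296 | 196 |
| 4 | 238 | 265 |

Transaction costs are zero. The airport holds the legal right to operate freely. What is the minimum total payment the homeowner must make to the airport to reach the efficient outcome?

$238

Left alone the airport would choose level 4 (marginal profit stays positive).
Efficient level: k* = 3 (marginal profit ≥ marginal noise damage through 3).
The homeowner must at least cover the airport's forgone profit from cutting 4→3: 238 = 238.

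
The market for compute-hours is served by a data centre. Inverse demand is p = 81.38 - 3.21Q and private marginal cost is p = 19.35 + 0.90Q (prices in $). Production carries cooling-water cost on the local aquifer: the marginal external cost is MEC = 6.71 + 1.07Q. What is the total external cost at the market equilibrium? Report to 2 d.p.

$223.13

Market equilibrium (private): 19.35 + 0.90Q = 81.38 - 3.21Q → Q_m = 15.0925.
Total external cost = ∫₀^{Q_m} (6.71 + 1.07Q) dQ = 6.71×15.0925 + ½×1.07×15.0925² = 223.1349.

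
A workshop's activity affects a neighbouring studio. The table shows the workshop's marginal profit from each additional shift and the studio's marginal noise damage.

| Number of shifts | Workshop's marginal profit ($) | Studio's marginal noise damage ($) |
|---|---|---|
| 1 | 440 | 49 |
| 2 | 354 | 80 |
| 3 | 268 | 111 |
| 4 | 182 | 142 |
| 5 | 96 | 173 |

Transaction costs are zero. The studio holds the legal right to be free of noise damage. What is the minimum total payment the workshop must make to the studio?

Efficient level: marginal profit ≥ marginal noise damage through level 4, so k* = 4.
With the studio holding the right, the workshop must at least compensate total damage at k*: 49 + 80 + 111 + 142 = 382.

$382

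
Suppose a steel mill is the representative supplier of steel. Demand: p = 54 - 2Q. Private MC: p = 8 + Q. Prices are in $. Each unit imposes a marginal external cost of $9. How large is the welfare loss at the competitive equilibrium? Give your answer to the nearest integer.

DWL = $14

Market equilibrium (private): 8 + Q = 54 - 2Q → Q_m = 15.3333.
Social marginal cost = private MC + MEC = 17 + Q.
Set SMC = demand: 17 + Q = 54 - 2Q → Q* = 12.3333.
Between Q* and Q_m the wedge SMC − demand runs linearly from 0 to MEC(Q_m), so the loss is a triangle.
DWL = ½ × 3.0000 × 9.0000 = 13.5000.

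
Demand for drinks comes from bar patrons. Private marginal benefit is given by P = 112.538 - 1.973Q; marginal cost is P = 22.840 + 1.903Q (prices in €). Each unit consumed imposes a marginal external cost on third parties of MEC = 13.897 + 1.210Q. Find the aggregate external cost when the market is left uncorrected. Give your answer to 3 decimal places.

Market equilibrium (private): 22.840 + 1.903Q = 112.538 - 1.973Q → Q_m = 23.1419.
Total external cost = ∫₀^{Q_m} (13.897 + 1.210Q) dQ = 13.897×23.1419 + ½×1.210×23.1419² = 645.6092.

€645.609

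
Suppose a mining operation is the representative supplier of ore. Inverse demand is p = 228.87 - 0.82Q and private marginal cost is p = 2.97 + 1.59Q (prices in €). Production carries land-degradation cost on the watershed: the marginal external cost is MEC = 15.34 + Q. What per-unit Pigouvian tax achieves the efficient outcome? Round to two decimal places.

tax = €77.09 per unit

Social marginal cost = private MC + MEC = 18.31 + 2.59Q.
Set SMC = demand: 18.31 + 2.59Q = 228.87 - 0.82Q → Q* = 61.7478.
The Pigouvian tax equals MEC at Q*: 15.34 + 1.00×61.7478 = 77.0878.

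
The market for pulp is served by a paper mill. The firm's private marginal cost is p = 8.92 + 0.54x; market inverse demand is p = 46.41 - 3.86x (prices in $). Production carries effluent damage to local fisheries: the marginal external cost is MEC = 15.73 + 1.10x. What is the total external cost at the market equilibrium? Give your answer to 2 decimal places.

$173.96

Market equilibrium (private): 8.92 + 0.54x = 46.41 - 3.86x → x_m = 8.5205.
Total external cost = ∫₀^{x_m} (15.73 + 1.10x) dx = 15.73×8.5205 + ½×1.10×8.5205² = 173.9569.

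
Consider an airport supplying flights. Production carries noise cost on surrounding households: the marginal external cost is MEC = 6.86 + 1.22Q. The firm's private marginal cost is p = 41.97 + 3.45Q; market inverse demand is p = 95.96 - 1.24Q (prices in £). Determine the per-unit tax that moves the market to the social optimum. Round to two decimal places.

Social marginal cost = private MC + MEC = 48.83 + 4.67Q.
Set SMC = demand: 48.83 + 4.67Q = 95.96 - 1.24Q → Q* = 7.9746.
The Pigouvian tax equals MEC at Q*: 6.86 + 1.22×7.9746 = 16.5890.

tax = £16.59 per unit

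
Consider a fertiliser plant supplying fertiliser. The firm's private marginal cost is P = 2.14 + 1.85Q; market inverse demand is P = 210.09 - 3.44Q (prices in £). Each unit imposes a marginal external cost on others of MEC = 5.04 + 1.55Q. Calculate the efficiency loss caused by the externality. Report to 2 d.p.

DWL = £318.14

Market equilibrium (private): 2.14 + 1.85Q = 210.09 - 3.44Q → Q_m = 39.3100.
Social marginal cost = private MC + MEC = 7.18 + 3.40Q.
Set SMC = demand: 7.18 + 3.40Q = 210.09 - 3.44Q → Q* = 29.6652.
Height of the DWL triangle at Q_m is SMC(Q_m) − demand(Q_m) = MEC(Q_m) = 65.9705.
DWL = ½ × 9.6448 × 65.9705 = 318.1361.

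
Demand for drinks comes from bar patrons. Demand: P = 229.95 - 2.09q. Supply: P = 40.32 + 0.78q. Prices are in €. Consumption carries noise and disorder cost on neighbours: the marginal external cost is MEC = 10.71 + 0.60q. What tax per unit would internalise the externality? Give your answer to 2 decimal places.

Social marginal benefit = demand − MEC = 219.24 - 2.69q.
Set SMB = MC: 219.24 - 2.69q = 40.32 + 0.78q → q* = 51.5620.
The Pigouvian tax equals MEC at q*: 10.71 + 0.60×51.5620 = 41.6472.

tax = €41.65 per unit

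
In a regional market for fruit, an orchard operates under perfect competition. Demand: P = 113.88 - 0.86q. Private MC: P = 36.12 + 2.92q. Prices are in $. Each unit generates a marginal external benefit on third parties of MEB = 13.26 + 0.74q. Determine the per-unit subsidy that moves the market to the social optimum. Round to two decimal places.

subsidy = $35.42 per unit

Social marginal cost = private MC − MEB = 22.86 + 2.18q.
Set SMC = demand: 22.86 + 2.18q = 113.88 - 0.86q → q* = 29.9408.
The Pigouvian subsidy equals MEB at q*: 13.26 + 0.74×29.9408 = 35.4162.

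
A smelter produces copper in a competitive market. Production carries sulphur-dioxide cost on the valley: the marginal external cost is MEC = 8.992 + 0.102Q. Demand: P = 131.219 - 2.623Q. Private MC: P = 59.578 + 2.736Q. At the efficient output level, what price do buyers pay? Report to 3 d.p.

P = 101.128

Social marginal cost = private MC + MEC = 68.570 + 2.838Q.
Set SMC = demand: 68.570 + 2.838Q = 131.219 - 2.623Q → Q* = 11.4721.
Consumer price on the demand curve at Q*: 131.219 − 2.623×11.4721 = 101.1277.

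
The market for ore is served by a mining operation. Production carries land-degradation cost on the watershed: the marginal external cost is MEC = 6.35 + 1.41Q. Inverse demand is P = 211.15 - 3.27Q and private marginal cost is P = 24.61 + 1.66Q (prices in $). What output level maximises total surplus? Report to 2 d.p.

Social marginal cost = private MC + MEC = 30.96 + 3.07Q.
Set SMC = demand: 30.96 + 3.07Q = 211.15 - 3.27Q → Q* = 28.4211.

Q* = 28.42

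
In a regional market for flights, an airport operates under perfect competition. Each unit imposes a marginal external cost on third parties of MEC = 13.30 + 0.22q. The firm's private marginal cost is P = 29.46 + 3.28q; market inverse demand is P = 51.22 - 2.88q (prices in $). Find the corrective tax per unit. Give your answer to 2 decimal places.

tax = $13.59 per unit

Social marginal cost = private MC + MEC = 42.76 + 3.50q.
Set SMC = demand: 42.76 + 3.50q = 51.22 - 2.88q → q* = 1.3260.
The Pigouvian tax equals MEC at q*: 13.30 + 0.22×1.3260 = 13.5917.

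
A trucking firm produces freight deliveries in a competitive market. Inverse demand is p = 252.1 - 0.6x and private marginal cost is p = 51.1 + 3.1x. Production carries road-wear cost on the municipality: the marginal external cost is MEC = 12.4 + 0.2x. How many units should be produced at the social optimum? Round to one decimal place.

Social marginal cost = private MC + MEC = 63.5 + 3.3x.
Set SMC = demand: 63.5 + 3.3x = 252.1 - 0.6x → x* = 48.3590.

x* = 48.4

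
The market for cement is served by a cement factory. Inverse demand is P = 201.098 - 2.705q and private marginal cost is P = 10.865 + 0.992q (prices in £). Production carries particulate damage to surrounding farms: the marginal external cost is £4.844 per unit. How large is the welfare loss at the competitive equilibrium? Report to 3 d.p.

Market equilibrium (private): 10.865 + 0.992q = 201.098 - 2.705q → q_m = 51.4560.
Social marginal cost = private MC + MEC = 15.709 + 0.992q.
Set SMC = demand: 15.709 + 0.992q = 201.098 - 2.705q → q* = 50.1458.
Between q* and q_m the wedge SMC − demand runs linearly from 0 to MEC(q_m), so the loss is a triangle.
DWL = ½ × 1.3102 × 4.8440 = 3.1733.

DWL = £3.173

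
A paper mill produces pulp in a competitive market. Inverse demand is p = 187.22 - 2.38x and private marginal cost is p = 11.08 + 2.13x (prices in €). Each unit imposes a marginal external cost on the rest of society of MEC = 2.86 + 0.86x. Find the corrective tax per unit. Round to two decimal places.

tax = €30.61 per unit

Social marginal cost = private MC + MEC = 13.94 + 2.99x.
Set SMC = demand: 13.94 + 2.99x = 187.22 - 2.38x → x* = 32.2682.
The Pigouvian tax equals MEC at x*: 2.86 + 0.86×32.2682 = 30.6107.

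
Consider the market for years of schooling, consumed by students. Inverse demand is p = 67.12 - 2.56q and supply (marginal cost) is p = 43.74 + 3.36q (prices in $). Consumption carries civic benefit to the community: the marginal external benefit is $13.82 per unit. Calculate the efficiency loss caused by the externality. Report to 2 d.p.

DWL = $16.13

Market equilibrium (private): 43.74 + 3.36q = 67.12 - 2.56q → q_m = 3.9493.
Social marginal benefit = demand + MEB = 80.94 - 2.56q.
Set SMB = MC: 80.94 - 2.56q = 43.74 + 3.36q → q* = 6.2838.
Height of the DWL triangle at q_m is SMB(q_m) − MC(q_m) = MEB(q_m) = 13.8200.
DWL = ½ × 2.3345 × 13.8200 = 16.1314.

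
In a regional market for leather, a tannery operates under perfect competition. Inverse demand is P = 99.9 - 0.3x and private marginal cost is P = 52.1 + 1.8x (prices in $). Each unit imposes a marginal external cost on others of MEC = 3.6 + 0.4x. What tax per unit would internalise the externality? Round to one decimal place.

Social marginal cost = private MC + MEC = 55.7 + 2.2x.
Set SMC = demand: 55.7 + 2.2x = 99.9 - 0.3x → x* = 17.6800.
The Pigouvian tax equals MEC at x*: 3.6 + 0.4×17.6800 = 10.6720.

tax = $10.7 per unit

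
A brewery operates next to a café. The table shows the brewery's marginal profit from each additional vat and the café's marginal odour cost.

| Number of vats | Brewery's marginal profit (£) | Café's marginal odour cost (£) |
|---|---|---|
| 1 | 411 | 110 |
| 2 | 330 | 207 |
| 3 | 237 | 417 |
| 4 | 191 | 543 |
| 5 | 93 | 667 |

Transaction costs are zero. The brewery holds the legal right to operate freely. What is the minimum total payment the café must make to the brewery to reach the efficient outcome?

£521

Left alone the brewery would choose level 5 (marginal profit stays positive).
Efficient level: k* = 2 (marginal profit ≥ marginal odour cost through 2).
The café must at least cover the brewery's forgone profit from cutting 5→2: 237 + 191 + 93 = 521.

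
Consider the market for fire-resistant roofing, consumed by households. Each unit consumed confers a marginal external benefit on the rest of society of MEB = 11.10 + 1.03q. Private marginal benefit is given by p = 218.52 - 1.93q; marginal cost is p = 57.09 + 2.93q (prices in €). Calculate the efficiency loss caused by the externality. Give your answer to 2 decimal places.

Market equilibrium (private): 57.09 + 2.93q = 218.52 - 1.93q → q_m = 33.2160.
Social marginal benefit = demand + MEB = 229.62 - 0.90q.
Set SMB = MC: 229.62 - 0.90q = 57.09 + 2.93q → q* = 45.0470.
Between q* and q_m the wedge SMB − MC runs linearly from 0 to MEB(q_m), so the loss is a triangle.
DWL = ½ × 11.8310 × 45.3125 = 268.0461.

DWL = €268.05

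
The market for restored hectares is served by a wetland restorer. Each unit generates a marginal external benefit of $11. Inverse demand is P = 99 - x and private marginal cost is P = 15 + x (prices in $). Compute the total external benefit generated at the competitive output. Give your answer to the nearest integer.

$462

Market equilibrium (private): 15 + x = 99 - x → x_m = 42.0000.
Total external benefit = MEB × x_m = 11 × 42.0000 = 462.0000.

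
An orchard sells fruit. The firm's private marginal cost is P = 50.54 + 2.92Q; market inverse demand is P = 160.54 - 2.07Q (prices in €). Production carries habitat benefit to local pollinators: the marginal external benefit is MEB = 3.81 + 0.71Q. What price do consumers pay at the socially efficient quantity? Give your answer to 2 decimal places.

P = €105.50

Social marginal cost = private MC − MEB = 46.73 + 2.21Q.
Set SMC = demand: 46.73 + 2.21Q = 160.54 - 2.07Q → Q* = 26.5911.
Consumer price on the demand curve at Q*: 160.54 − 2.07×26.5911 = 105.4964.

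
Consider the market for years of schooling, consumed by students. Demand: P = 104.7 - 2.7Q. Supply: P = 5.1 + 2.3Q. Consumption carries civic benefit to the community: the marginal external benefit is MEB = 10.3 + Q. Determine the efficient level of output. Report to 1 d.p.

Social marginal benefit = demand + MEB = 115.0 - 1.7Q.
Set SMB = MC: 115.0 - 1.7Q = 5.1 + 2.3Q → Q* = 27.4750.

Q* = 27.5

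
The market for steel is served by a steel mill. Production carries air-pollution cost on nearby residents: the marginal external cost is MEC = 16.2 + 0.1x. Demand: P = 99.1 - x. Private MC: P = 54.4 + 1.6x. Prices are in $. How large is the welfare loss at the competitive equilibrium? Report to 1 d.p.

Market equilibrium (private): 54.4 + 1.6x = 99.1 - x → x_m = 17.1923.
Social marginal cost = private MC + MEC = 70.6 + 1.7x.
Set SMC = demand: 70.6 + 1.7x = 99.1 - x → x* = 10.5556.
Between x* and x_m the wedge SMC − demand runs linearly from 0 to MEC(x_m), so the loss is a triangle.
DWL = ½ × 6.6367 × 17.9192 = 59.4622.

DWL = $59.5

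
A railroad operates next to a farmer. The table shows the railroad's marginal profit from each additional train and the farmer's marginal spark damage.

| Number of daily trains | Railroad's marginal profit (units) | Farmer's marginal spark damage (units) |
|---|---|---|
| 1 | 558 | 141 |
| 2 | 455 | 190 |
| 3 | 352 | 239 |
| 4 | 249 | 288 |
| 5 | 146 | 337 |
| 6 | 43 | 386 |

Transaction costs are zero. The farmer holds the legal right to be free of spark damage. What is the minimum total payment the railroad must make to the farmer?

570

Efficient level: marginal profit ≥ marginal spark damage through level 3, so k* = 3.
With the farmer holding the right, the railroad must at least compensate total damage at k*: 141 + 190 + 239 = 570.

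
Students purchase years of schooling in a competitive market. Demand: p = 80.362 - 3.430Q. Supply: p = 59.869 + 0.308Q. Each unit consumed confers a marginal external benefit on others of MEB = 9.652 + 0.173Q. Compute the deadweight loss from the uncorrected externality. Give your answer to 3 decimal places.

DWL = 15.760

Market equilibrium (private): 59.869 + 0.308Q = 80.362 - 3.430Q → Q_m = 5.4823.
Social marginal benefit = demand + MEB = 90.014 - 3.257Q.
Set SMB = MC: 90.014 - 3.257Q = 59.869 + 0.308Q → Q* = 8.4558.
The loss is the area between SMB and MC from Q* to Q_m; with linear curves that's a triangle of height MEB(Q_m).
DWL = ½ × 2.9735 × 10.6004 = 15.7601.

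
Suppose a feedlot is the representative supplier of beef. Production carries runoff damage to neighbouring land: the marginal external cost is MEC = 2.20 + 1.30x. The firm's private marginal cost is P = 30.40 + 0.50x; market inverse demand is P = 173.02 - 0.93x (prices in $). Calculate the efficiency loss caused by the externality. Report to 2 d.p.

DWL = $3184.18

Market equilibrium (private): 30.40 + 0.50x = 173.02 - 0.93x → x_m = 99.7343.
Social marginal cost = private MC + MEC = 32.60 + 1.80x.
Set SMC = demand: 32.60 + 1.80x = 173.02 - 0.93x → x* = 51.4359.
Between x* and x_m the wedge SMC − demand runs linearly from 0 to MEC(x_m), so the loss is a triangle.
DWL = ½ × 48.2984 × 131.8545 = 3184.1807.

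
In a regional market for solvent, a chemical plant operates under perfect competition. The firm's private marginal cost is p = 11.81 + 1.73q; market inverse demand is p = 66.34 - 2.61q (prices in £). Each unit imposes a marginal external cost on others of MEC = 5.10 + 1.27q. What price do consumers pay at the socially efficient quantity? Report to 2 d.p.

P = £43.34

Social marginal cost = private MC + MEC = 16.91 + 3.00q.
Set SMC = demand: 16.91 + 3.00q = 66.34 - 2.61q → q* = 8.8111.
Consumer price on the demand curve at q*: 66.34 − 2.61×8.8111 = 43.3430.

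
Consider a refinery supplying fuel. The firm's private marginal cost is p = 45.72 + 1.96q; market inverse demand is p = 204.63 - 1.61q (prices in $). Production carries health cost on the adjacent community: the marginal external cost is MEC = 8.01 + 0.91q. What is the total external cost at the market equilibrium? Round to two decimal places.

$1258.07

Market equilibrium (private): 45.72 + 1.96q = 204.63 - 1.61q → q_m = 44.5126.
Total external cost = ∫₀^{q_m} (8.01 + 0.91q) dq = 8.01×44.5126 + ½×0.91×44.5126² = 1258.0700.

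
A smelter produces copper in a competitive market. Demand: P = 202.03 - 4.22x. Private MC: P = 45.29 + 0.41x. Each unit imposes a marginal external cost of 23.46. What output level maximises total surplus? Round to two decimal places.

x* = 28.79

Social marginal cost = private MC + MEC = 68.75 + 0.41x.
Set SMC = demand: 68.75 + 0.41x = 202.03 - 4.22x → x* = 28.7862.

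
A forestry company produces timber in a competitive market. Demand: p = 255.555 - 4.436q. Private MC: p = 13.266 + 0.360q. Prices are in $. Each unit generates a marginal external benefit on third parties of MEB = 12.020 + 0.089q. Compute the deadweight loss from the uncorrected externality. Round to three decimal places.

Market equilibrium (private): 13.266 + 0.360q = 255.555 - 4.436q → q_m = 50.5190.
Social marginal cost = private MC − MEB = 1.246 + 0.271q.
Set SMC = demand: 1.246 + 0.271q = 255.555 - 4.436q → q* = 54.0278.
Between q* and q_m the wedge demand − SMC runs linearly from 0 to MEB(q_m), so the loss is a triangle.
DWL = ½ × 3.5088 × 16.5162 = 28.9760.

DWL = $28.976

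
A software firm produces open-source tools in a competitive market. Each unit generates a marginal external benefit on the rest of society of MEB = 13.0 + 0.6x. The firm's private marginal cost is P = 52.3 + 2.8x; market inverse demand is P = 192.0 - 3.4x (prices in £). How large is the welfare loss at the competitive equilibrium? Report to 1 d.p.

DWL = £62.8

Market equilibrium (private): 52.3 + 2.8x = 192.0 - 3.4x → x_m = 22.5323.
Social marginal cost = private MC − MEB = 39.3 + 2.2x.
Set SMC = demand: 39.3 + 2.2x = 192.0 - 3.4x → x* = 27.2679.
Height of the DWL triangle at x_m is demand(x_m) − SMC(x_m) = MEB(x_m) = 26.5194.
DWL = ½ × 4.7356 × 26.5194 = 62.7926.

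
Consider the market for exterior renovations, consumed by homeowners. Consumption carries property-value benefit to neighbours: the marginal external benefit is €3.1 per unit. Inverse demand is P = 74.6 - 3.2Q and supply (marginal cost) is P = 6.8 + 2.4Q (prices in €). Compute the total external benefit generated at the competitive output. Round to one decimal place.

€37.5

Market equilibrium (private): 6.8 + 2.4Q = 74.6 - 3.2Q → Q_m = 12.1071.
Total external benefit = MEB × Q_m = 3.1 × 12.1071 = 37.5320.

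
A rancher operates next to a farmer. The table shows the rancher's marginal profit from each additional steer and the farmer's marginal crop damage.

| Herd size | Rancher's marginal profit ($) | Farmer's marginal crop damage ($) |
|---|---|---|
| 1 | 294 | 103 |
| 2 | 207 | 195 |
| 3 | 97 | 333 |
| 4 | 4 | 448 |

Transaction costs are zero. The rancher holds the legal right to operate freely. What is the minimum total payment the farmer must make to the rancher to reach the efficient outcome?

Left alone the rancher would choose level 4 (marginal profit stays positive).
Efficient level: k* = 2 (marginal profit ≥ marginal crop damage through 2).
The farmer must at least cover the rancher's forgone profit from cutting 4→2: 97 + 4 = 101.

$101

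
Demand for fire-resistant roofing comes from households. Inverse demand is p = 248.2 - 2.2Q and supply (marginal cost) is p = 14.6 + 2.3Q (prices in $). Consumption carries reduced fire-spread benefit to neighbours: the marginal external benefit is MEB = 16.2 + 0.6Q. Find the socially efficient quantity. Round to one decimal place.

Q* = 64.1

Social marginal benefit = demand + MEB = 264.4 - 1.6Q.
Set SMB = MC: 264.4 - 1.6Q = 14.6 + 2.3Q → Q* = 64.0513.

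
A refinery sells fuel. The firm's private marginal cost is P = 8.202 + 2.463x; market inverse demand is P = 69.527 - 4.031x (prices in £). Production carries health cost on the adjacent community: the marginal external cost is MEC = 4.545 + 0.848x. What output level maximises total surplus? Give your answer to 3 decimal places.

Social marginal cost = private MC + MEC = 12.747 + 3.311x.
Set SMC = demand: 12.747 + 3.311x = 69.527 - 4.031x → x* = 7.7336.

x* = 7.734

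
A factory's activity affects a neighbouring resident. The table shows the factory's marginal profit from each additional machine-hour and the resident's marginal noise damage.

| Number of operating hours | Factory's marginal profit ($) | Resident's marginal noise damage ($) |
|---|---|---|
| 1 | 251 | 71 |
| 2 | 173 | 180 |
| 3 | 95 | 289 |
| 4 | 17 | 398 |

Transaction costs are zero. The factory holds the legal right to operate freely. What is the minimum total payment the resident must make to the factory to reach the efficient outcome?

Left alone the factory would choose level 4 (marginal profit stays positive).
Efficient level: k* = 1 (marginal profit ≥ marginal noise damage through 1).
The resident must at least cover the factory's forgone profit from cutting 4→1: 173 + 95 + 17 = 285.

$285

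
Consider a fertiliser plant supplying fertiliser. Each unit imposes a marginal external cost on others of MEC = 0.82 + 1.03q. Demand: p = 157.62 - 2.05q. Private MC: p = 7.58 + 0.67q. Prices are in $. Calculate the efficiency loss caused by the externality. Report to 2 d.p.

DWL = $442.93

Market equilibrium (private): 7.58 + 0.67q = 157.62 - 2.05q → q_m = 55.1618.
Social marginal cost = private MC + MEC = 8.40 + 1.70q.
Set SMC = demand: 8.40 + 1.70q = 157.62 - 2.05q → q* = 39.7920.
The loss is the area between SMC and demand from q* to q_m; with linear curves that's a triangle of height MEC(q_m).
DWL = ½ × 15.3698 × 57.6366 = 442.9315.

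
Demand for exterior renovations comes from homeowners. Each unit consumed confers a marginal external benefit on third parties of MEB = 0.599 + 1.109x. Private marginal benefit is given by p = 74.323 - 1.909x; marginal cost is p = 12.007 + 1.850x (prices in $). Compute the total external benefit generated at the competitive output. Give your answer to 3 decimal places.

Market equilibrium (private): 12.007 + 1.850x = 74.323 - 1.909x → x_m = 16.5778.
Total external benefit = ∫₀^{x_m} (0.599 + 1.109x) dx = 0.599×16.5778 + ½×1.109×16.5778² = 162.3197.

$162.320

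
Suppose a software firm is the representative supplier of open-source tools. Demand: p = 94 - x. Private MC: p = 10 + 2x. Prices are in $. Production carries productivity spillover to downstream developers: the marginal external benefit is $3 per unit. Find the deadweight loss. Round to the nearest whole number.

Market equilibrium (private): 10 + 2x = 94 - x → x_m = 28.0000.
Social marginal cost = private MC − MEB = 7 + 2x.
Set SMC = demand: 7 + 2x = 94 - x → x* = 29.0000.
The welfare-loss triangle has base |x_m − x*| and height MEB(x_m) (the vertical gap between SMC and demand is zero at x* and MEB at x_m).
DWL = ½ × 1.0000 × 3.0000 = 1.5000.

DWL = $2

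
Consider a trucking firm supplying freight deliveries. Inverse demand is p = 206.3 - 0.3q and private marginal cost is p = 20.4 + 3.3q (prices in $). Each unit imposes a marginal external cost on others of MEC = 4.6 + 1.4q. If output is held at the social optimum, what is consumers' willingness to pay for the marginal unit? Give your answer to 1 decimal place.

P = $195.4

Social marginal cost = private MC + MEC = 25.0 + 4.7q.
Set SMC = demand: 25.0 + 4.7q = 206.3 - 0.3q → q* = 36.2600.
Consumer price on the demand curve at q*: 206.3 − 0.3×36.2600 = 195.4220.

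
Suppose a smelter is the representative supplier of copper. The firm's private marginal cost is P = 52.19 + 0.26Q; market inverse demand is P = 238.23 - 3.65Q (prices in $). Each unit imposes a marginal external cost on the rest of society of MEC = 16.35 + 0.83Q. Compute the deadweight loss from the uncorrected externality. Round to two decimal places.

DWL = $328.94

Market equilibrium (private): 52.19 + 0.26Q = 238.23 - 3.65Q → Q_m = 47.5806.
Social marginal cost = private MC + MEC = 68.54 + 1.09Q.
Set SMC = demand: 68.54 + 1.09Q = 238.23 - 3.65Q → Q* = 35.7996.
The loss is the area between SMC and demand from Q* to Q_m; with linear curves that's a triangle of height MEC(Q_m).
DWL = ½ × 11.7810 × 55.8419 = 328.9367.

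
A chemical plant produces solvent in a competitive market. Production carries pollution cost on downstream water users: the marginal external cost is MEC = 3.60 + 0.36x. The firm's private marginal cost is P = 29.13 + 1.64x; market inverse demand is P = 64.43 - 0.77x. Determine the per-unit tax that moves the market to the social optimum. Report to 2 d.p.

tax = 7.72 per unit

Social marginal cost = private MC + MEC = 32.73 + 2.00x.
Set SMC = demand: 32.73 + 2.00x = 64.43 - 0.77x → x* = 11.4440.
The Pigouvian tax equals MEC at x*: 3.60 + 0.36×11.4440 = 7.7198.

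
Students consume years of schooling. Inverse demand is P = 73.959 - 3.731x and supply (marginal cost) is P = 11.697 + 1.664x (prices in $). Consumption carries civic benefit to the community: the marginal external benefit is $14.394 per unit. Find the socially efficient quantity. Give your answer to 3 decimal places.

Social marginal benefit = demand + MEB = 88.353 - 3.731x.
Set SMB = MC: 88.353 - 3.731x = 11.697 + 1.664x → x* = 14.2087.

x* = 14.209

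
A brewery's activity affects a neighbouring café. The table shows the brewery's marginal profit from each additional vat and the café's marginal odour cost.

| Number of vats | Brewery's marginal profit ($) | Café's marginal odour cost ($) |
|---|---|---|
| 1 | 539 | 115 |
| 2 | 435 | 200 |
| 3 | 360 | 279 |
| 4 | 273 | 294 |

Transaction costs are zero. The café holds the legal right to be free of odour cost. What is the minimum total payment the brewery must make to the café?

$594

Efficient level: marginal profit ≥ marginal odour cost through level 3, so k* = 3.
With the café holding the right, the brewery must at least compensate total damage at k*: 115 + 200 + 279 = 594.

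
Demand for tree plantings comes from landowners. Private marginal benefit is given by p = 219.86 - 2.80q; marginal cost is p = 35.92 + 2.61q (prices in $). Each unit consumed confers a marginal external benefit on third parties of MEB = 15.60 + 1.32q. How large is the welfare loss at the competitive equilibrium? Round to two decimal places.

Market equilibrium (private): 35.92 + 2.61q = 219.86 - 2.80q → q_m = 34.0000.
Social marginal benefit = demand + MEB = 235.46 - 1.48q.
Set SMB = MC: 235.46 - 1.48q = 35.92 + 2.61q → q* = 48.7873.
Between q* and q_m the wedge SMB − MC runs linearly from 0 to MEB(q_m), so the loss is a triangle.
DWL = ½ × 14.7873 × 60.4800 = 447.1680.

DWL = $447.17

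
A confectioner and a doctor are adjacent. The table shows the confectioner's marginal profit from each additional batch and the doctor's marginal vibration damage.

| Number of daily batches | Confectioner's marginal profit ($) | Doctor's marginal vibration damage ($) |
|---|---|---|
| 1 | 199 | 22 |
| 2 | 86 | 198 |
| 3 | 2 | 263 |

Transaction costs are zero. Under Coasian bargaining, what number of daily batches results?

1

Bargaining reaches the level where marginal profit last exceeds marginal vibration damage.
That holds through level 1 (199 ≥ 22) but not at 2 (86 < 198).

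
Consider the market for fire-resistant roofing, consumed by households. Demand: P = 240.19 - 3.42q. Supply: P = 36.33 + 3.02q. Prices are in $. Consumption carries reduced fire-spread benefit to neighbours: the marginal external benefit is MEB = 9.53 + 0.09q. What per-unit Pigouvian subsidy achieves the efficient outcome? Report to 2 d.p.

subsidy = $12.55 per unit

Social marginal benefit = demand + MEB = 249.72 - 3.33q.
Set SMB = MC: 249.72 - 3.33q = 36.33 + 3.02q → q* = 33.6047.
The Pigouvian subsidy equals MEB at q*: 9.53 + 0.09×33.6047 = 12.5544.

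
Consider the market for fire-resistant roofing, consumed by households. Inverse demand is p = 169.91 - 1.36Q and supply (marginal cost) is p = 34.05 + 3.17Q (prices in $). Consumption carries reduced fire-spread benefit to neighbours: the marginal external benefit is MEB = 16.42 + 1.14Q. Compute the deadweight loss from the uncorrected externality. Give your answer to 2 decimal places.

DWL = $377.78

Market equilibrium (private): 34.05 + 3.17Q = 169.91 - 1.36Q → Q_m = 29.9912.
Social marginal benefit = demand + MEB = 186.33 - 0.22Q.
Set SMB = MC: 186.33 - 0.22Q = 34.05 + 3.17Q → Q* = 44.9204.
Between Q* and Q_m the wedge SMB − MC runs linearly from 0 to MEB(Q_m), so the loss is a triangle.
DWL = ½ × 14.9292 × 50.6099 = 377.7827.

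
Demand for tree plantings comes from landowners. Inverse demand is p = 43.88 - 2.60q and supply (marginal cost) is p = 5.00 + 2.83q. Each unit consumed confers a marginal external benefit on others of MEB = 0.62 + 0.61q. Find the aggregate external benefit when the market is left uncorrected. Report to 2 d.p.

20.08

Market equilibrium (private): 5.00 + 2.83q = 43.88 - 2.60q → q_m = 7.1602.
Total external benefit = ∫₀^{q_m} (0.62 + 0.61q) dq = 0.62×7.1602 + ½×0.61×7.1602² = 20.0762.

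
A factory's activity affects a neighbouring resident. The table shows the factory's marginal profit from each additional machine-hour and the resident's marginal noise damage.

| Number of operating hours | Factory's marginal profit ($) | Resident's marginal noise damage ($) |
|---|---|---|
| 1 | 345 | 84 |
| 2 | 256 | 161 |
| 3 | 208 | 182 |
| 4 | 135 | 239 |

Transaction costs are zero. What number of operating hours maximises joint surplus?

3

Bargaining reaches the level where marginal profit last exceeds marginal noise damage.
That holds through level 3 (208 ≥ 182) but not at 4 (135 < 239).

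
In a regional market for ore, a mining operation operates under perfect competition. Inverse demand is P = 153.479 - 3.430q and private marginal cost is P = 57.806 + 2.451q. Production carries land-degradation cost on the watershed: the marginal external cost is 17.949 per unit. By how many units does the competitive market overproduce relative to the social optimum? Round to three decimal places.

Market equilibrium (private): 57.806 + 2.451q = 153.479 - 3.430q → q_m = 16.2682.
Social marginal cost = private MC + MEC = 75.755 + 2.451q.
Set SMC = demand: 75.755 + 2.451q = 153.479 - 3.430q → q* = 13.2161.
Gap = |16.2682 − 13.2161| = 3.0521.

3.052 units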